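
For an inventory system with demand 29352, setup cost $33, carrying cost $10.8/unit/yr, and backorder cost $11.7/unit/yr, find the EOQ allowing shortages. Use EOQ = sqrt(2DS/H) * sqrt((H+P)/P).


Formula: EOQ* = sqrt(2DS/H) * sqrt((H+P)/P)
Base EOQ = sqrt(2*29352*33/10.8) = 423.52 units
Correction = sqrt((10.8+11.7)/11.7) = 1.38675
EOQ* = 423.52 * 1.38675 = 587.3 units

587.3 units


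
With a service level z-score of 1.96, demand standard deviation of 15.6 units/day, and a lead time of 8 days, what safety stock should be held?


Formula: SS = z * sigma_d * sqrt(LT)
sqrt(LT) = sqrt(8) = 2.8284
SS = 1.96 * 15.6 * 2.8284
SS = 86.5 units

86.5 units


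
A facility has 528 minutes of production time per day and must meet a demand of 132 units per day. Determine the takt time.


Formula: Takt Time = Available Production Time / Customer Demand
Takt = 528 min/day / 132 units/day
Takt = 4.0 min/unit

4.0 min/unit


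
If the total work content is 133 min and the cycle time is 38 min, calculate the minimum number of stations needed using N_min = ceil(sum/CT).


Formula: N_min = ceil(Sum of Task Times / Cycle Time)
N_min = ceil(133 min / 38 min) = ceil(3.5)
N_min = 4 stations

4


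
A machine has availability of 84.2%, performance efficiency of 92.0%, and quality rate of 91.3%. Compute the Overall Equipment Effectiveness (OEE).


Formula: OEE = Availability * Performance * Quality / 10000
A * P = 84.2% * 92.0% / 100 = 77.46%
OEE = 77.46% * 91.3% / 100 = 70.7%

70.7%


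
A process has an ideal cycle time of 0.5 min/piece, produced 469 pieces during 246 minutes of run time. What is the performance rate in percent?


Formula: Performance = (Ideal CT * Total Count) / Run Time * 100
Ideal output time = 0.5 * 469 = 234.5 min
Performance = 234.5 / 246 * 100 = 95.3%

95.3%


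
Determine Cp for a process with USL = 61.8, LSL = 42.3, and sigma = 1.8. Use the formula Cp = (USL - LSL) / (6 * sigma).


Cp = (61.8 - 42.3) / (6 * 1.8)

1.81


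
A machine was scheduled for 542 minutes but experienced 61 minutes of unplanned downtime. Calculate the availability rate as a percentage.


Formula: Availability = (Planned Time - Downtime) / Planned Time * 100
Uptime = 542 - 61 = 481 min
Availability = 481 / 542 * 100 = 88.7%

88.7%


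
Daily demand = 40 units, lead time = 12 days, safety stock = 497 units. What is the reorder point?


Formula: ROP = (Daily Demand * Lead Time) + Safety Stock
Demand during lead time = 40 * 12 = 480 units
ROP = 480 + 497 = 977 units

977 units


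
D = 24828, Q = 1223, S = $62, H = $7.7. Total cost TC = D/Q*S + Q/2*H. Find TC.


TC = 24828/1223 * 62 + 1223/2 * 7.7

$5967.21


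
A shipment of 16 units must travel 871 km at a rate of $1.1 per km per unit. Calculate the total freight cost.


TC = dist * cost * units = 871 * 1.1 * 16 = $15329.60

$15329.60


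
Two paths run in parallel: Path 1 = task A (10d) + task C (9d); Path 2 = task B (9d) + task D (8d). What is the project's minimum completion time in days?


Path 1 = 10 + 9 = 19 days
Path 2 = 9 + 8 = 17 days
Duration = max(19, 17) = 19 days

19 days


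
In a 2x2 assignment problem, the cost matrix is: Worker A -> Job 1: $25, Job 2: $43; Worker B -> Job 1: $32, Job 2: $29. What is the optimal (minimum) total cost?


Option 1: A->1 + B->2 = $25 + $29 = $54
Option 2: A->2 + B->1 = $43 + $32 = $75
Min cost = min($54, $75) = $54

$54


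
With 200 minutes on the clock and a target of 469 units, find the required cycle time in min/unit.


Formula: CT = Available Time / Number of Units
CT = 200 min / 469 units
CT = 0.43 min/unit

0.43 min/unit


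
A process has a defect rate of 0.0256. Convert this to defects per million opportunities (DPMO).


DPMO = defect_rate * 1000000 = 0.0256 * 1000000

25600


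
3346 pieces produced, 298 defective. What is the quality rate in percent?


Formula: Quality Rate = Good Pieces / Total Pieces * 100
Good pieces = 3346 - 298 = 3048
QR = 3048 / 3346 * 100 = 91.1%

91.1%


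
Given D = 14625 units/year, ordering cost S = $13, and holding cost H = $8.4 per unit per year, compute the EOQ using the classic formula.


Formula: EOQ = sqrt(2 * D * S / H)
Numerator: 2 * 14625 * 13 = 380250
2DS/H = 380250 / 8.4 = 45267.9
EOQ = sqrt(45267.9) = 212.8 units

212.8 units


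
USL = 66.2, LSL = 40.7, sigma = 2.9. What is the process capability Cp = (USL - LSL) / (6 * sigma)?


Cp = (66.2 - 40.7) / (6 * 2.9)

1.47


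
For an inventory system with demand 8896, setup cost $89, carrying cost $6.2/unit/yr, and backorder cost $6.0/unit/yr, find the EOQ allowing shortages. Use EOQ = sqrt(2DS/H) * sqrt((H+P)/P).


Formula: EOQ* = sqrt(2DS/H) * sqrt((H+P)/P)
Base EOQ = sqrt(2*8896*89/6.2) = 505.37 units
Correction = sqrt((6.2+6.0)/6.0) = 1.42595
EOQ* = 505.37 * 1.42595 = 720.6 units

720.6 units


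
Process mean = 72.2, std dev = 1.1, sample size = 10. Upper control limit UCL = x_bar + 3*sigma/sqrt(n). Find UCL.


UCL = 72.2 + 3 * 1.1 / sqrt(10)

73.24


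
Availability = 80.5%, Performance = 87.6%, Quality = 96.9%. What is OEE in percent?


Formula: OEE = Availability * Performance * Quality / 10000
A * P = 80.5% * 87.6% / 100 = 70.52%
OEE = 70.52% * 96.9% / 100 = 68.3%

68.3%


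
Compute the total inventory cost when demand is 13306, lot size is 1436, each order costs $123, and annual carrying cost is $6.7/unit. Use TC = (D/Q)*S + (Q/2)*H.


TC = 13306/1436 * 123 + 1436/2 * 6.7

$5950.32


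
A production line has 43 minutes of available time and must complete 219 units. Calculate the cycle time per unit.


Formula: CT = Available Time / Number of Units
CT = 43 min / 219 units
CT = 0.2 min/unit

0.2 min/unit


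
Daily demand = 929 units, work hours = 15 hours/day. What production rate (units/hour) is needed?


Formula: Production Rate = Daily Demand / Available Hours
Rate = 929 units/day / 15 hours/day
Rate = 61.9 units/hour

61.9 units/hour


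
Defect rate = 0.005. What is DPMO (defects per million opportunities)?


DPMO = defect_rate * 1000000 = 0.005 * 1000000

5000


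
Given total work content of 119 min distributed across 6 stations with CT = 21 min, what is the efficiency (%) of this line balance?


Formula: Efficiency = Sum of Task Times / (N_stations * CT) * 100
Total station capacity = 6 stations * 21 min = 126 min
Efficiency = 119 / 126 * 100 = 94.4%

94.4%


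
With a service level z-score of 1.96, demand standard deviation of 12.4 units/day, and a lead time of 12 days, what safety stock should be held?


Formula: SS = z * sigma_d * sqrt(LT)
sqrt(LT) = sqrt(12) = 3.4641
SS = 1.96 * 12.4 * 3.4641
SS = 84.2 units

84.2 units


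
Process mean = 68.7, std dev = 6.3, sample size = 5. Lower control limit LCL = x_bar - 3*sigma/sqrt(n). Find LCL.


LCL = 68.7 - 3 * 6.3 / sqrt(5)

60.25


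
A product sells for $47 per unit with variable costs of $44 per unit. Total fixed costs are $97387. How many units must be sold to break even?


Formula: BEQ = Fixed Costs / (Price - Variable Cost)
Contribution margin = $47 - $44 = $3/unit
BEQ = ceil($97387 / $3/unit) = ceil(32462.33) = 32463 units

32463 units


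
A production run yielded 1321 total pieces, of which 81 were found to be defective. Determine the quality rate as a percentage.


Formula: Quality Rate = Good Pieces / Total Pieces * 100
Good pieces = 1321 - 81 = 1240
QR = 1240 / 1321 * 100 = 93.9%

93.9%


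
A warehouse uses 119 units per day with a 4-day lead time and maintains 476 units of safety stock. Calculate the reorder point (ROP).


Formula: ROP = (Daily Demand * Lead Time) + Safety Stock
Demand during lead time = 119 * 4 = 476 units
ROP = 476 + 476 = 952 units

952 units


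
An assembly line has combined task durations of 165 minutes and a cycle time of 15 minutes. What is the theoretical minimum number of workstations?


Formula: N_min = ceil(Sum of Task Times / Cycle Time)
N_min = ceil(165 min / 15 min) = ceil(11.0)
N_min = 11 stations

11


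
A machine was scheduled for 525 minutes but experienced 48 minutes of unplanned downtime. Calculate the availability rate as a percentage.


Formula: Availability = (Planned Time - Downtime) / Planned Time * 100
Uptime = 525 - 48 = 477 min
Availability = 477 / 525 * 100 = 90.9%

90.9%


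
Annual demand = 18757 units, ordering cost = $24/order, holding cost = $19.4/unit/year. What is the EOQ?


Formula: EOQ = sqrt(2 * D * S / H)
Numerator: 2 * 18757 * 24 = 900336
2DS/H = 900336 / 19.4 = 46409.1
EOQ = sqrt(46409.1) = 215.4 units

215.4 units


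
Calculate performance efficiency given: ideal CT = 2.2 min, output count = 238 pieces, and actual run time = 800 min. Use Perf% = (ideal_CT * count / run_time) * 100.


Formula: Performance = (Ideal CT * Total Count) / Run Time * 100
Ideal output time = 2.2 * 238 = 523.6 min
Performance = 523.6 / 800 * 100 = 65.5%

65.5%


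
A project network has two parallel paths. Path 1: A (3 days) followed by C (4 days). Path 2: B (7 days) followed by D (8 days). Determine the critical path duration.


Path 1 = 3 + 4 = 7 days
Path 2 = 7 + 8 = 15 days
Duration = max(7, 15) = 15 days

15 days


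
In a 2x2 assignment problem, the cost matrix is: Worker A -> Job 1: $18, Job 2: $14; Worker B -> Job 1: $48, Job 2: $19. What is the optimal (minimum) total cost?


Option 1: A->1 + B->2 = $18 + $19 = $37
Option 2: A->2 + B->1 = $14 + $48 = $62
Min cost = min($37, $62) = $37

$37


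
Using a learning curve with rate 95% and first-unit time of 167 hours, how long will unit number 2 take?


Formula: T_n = T_1 * (learning_rate)^(log2(n)) where learning_rate = rate/100
Doublings = log2(2) = 1
T_n = 167 * 0.95^1
T_n = 167 * 0.95 = 158.7 hours

158.7 hours


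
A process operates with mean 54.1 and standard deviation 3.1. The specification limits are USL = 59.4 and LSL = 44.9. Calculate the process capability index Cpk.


Cpu = (59.4 - 54.1) / (3 * 3.1) = 0.57
Cpl = (54.1 - 44.9) / (3 * 3.1) = 0.99
Cpk = min(0.57, 0.99) = 0.57

0.57


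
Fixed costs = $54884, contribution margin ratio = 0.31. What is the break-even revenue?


Formula: BER = Fixed Costs / Contribution Margin Ratio
BER = $54884 / 0.31
BER = $177045.16 (to the nearest cent)

$177045.16


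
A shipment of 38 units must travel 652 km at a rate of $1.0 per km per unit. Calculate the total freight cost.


TC = dist * cost * units = 652 * 1.0 * 38 = $24776.00

$24776.00


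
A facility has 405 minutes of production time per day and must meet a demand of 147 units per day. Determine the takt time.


Formula: Takt Time = Available Production Time / Customer Demand
Takt = 405 min/day / 147 units/day
Takt = 2.76 min/unit

2.76 min/unit


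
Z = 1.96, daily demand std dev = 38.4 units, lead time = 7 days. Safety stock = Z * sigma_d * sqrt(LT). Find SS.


Formula: SS = z * sigma_d * sqrt(LT)
sqrt(LT) = sqrt(7) = 2.6458
SS = 1.96 * 38.4 * 2.6458
SS = 199.1 units

199.1 units


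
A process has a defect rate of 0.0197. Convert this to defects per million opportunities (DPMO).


DPMO = defect_rate * 1000000 = 0.0197 * 1000000

19700


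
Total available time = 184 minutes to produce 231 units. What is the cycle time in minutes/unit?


Formula: CT = Available Time / Number of Units
CT = 184 min / 231 units
CT = 0.8 min/unit

0.8 min/unit


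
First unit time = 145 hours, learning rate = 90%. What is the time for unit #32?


Formula: T_n = T_1 * (learning_rate)^(log2(n)) where learning_rate = rate/100
Doublings = log2(32) = 5
T_n = 145 * 0.9^5
T_n = 145 * 0.5905 = 85.6 hours

85.6 hours


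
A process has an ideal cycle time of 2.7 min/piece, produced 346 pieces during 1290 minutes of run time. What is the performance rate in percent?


Formula: Performance = (Ideal CT * Total Count) / Run Time * 100
Ideal output time = 2.7 * 346 = 934.2 min
Performance = 934.2 / 1290 * 100 = 72.4%

72.4%


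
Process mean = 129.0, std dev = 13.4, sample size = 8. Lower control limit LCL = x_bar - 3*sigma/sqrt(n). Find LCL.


LCL = 129.0 - 3 * 13.4 / sqrt(8)

114.79


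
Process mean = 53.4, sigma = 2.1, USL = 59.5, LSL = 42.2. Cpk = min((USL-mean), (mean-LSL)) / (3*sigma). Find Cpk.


Cpu = (59.5 - 53.4) / (3 * 2.1) = 0.97
Cpl = (53.4 - 42.2) / (3 * 2.1) = 1.78
Cpk = min(0.97, 1.78) = 0.97

0.97


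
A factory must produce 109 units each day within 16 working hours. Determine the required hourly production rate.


Formula: Production Rate = Daily Demand / Available Hours
Rate = 109 units/day / 16 hours/day
Rate = 6.8 units/hour

6.8 units/hour


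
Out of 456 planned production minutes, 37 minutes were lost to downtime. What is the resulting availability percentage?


Formula: Availability = (Planned Time - Downtime) / Planned Time * 100
Uptime = 456 - 37 = 419 min
Availability = 419 / 456 * 100 = 91.9%

91.9%


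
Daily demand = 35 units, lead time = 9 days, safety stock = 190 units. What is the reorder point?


Formula: ROP = (Daily Demand * Lead Time) + Safety Stock
Demand during lead time = 35 * 9 = 315 units
ROP = 315 + 190 = 505 units

505 units


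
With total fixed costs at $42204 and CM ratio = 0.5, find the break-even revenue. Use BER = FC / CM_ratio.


Formula: BER = Fixed Costs / Contribution Margin Ratio
BER = $42204 / 0.5
BER = $84408.00 (to the nearest cent)

$84408.00


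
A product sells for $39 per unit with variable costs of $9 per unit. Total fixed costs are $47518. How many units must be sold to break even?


Formula: BEQ = Fixed Costs / (Price - Variable Cost)
Contribution margin = $39 - $9 = $30/unit
BEQ = ceil($47518 / $30/unit) = ceil(1583.93) = 1584 units

1584 units


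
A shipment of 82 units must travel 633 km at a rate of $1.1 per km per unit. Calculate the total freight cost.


TC = dist * cost * units = 633 * 1.1 * 82 = $57096.60

$57096.60


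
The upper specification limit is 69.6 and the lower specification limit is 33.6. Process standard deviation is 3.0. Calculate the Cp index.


Cp = (69.6 - 33.6) / (6 * 3.0)

2.0


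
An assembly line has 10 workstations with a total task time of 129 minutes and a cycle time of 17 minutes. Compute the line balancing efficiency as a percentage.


Formula: Efficiency = Sum of Task Times / (N_stations * CT) * 100
Total station capacity = 10 stations * 17 min = 170 min
Efficiency = 129 / 170 * 100 = 75.9%

75.9%


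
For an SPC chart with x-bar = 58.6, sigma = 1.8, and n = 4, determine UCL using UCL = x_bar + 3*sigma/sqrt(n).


UCL = 58.6 + 3 * 1.8 / sqrt(4)

61.3


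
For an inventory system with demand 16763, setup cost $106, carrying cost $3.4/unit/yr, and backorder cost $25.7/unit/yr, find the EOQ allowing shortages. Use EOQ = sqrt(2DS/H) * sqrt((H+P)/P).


Formula: EOQ* = sqrt(2DS/H) * sqrt((H+P)/P)
Base EOQ = sqrt(2*16763*106/3.4) = 1022.36 units
Correction = sqrt((3.4+25.7)/25.7) = 1.06409
EOQ* = 1022.36 * 1.06409 = 1087.9 units

1087.9 units


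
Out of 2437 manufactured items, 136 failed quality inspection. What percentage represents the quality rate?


Formula: Quality Rate = Good Pieces / Total Pieces * 100
Good pieces = 2437 - 136 = 2301
QR = 2301 / 2437 * 100 = 94.4%

94.4%


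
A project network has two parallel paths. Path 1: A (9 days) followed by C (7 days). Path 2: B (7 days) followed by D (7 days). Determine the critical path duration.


Path 1 = 9 + 7 = 16 days
Path 2 = 7 + 7 = 14 days
Duration = max(16, 14) = 16 days

16 days


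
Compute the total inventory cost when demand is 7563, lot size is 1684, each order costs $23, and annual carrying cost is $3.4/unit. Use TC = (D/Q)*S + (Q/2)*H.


TC = 7563/1684 * 23 + 1684/2 * 3.4

$2966.10


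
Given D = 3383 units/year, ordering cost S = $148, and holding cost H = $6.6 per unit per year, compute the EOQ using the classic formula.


Formula: EOQ = sqrt(2 * D * S / H)
Numerator: 2 * 3383 * 148 = 1001368
2DS/H = 1001368 / 6.6 = 151722.4
EOQ = sqrt(151722.4) = 389.5 units

389.5 units


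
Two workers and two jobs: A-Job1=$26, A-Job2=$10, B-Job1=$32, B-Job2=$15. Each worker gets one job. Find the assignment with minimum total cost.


Option 1: A->1 + B->2 = $26 + $15 = $41
Option 2: A->2 + B->1 = $10 + $32 = $42
Min cost = min($41, $42) = $41

$41


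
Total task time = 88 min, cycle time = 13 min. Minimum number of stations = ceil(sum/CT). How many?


Formula: N_min = ceil(Sum of Task Times / Cycle Time)
N_min = ceil(88 min / 13 min) = ceil(6.7692)
N_min = 7 stations

7


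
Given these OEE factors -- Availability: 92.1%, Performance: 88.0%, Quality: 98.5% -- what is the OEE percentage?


Formula: OEE = Availability * Performance * Quality / 10000
A * P = 92.1% * 88.0% / 100 = 81.05%
OEE = 81.05% * 98.5% / 100 = 79.8%

79.8%


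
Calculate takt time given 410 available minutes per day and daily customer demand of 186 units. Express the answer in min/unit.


Formula: Takt Time = Available Production Time / Customer Demand
Takt = 410 min/day / 186 units/day
Takt = 2.2 min/unit

2.2 min/unit


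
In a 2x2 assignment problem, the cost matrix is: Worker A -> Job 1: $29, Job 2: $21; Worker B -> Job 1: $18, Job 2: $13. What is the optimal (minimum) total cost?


Option 1: A->1 + B->2 = $29 + $13 = $42
Option 2: A->2 + B->1 = $21 + $18 = $39
Min cost = min($42, $39) = $39

$39


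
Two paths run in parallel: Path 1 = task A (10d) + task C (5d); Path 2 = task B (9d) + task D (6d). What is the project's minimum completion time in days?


Path 1 = 10 + 5 = 15 days
Path 2 = 9 + 6 = 15 days
Duration = max(15, 15) = 15 days

15 days


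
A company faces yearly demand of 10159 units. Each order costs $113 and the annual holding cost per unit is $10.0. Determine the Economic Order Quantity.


Formula: EOQ = sqrt(2 * D * S / H)
Numerator: 2 * 10159 * 113 = 2295934
2DS/H = 2295934 / 10.0 = 229593.4
EOQ = sqrt(229593.4) = 479.2 units

479.2 units


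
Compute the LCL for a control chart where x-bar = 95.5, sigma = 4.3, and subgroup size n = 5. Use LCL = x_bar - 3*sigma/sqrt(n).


LCL = 95.5 - 3 * 4.3 / sqrt(5)

89.73


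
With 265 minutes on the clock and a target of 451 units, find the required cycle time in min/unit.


Formula: CT = Available Time / Number of Units
CT = 265 min / 451 units
CT = 0.59 min/unit

0.59 min/unit


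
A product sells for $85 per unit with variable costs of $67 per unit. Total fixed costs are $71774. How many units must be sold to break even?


Formula: BEQ = Fixed Costs / (Price - Variable Cost)
Contribution margin = $85 - $67 = $18/unit
BEQ = ceil($71774 / $18/unit) = ceil(3987.44) = 3988 units

3988 units


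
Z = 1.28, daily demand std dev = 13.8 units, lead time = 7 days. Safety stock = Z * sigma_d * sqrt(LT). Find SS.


Formula: SS = z * sigma_d * sqrt(LT)
sqrt(LT) = sqrt(7) = 2.6458
SS = 1.28 * 13.8 * 2.6458
SS = 46.7 units

46.7 units


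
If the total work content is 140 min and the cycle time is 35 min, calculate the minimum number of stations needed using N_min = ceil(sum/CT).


Formula: N_min = ceil(Sum of Task Times / Cycle Time)
N_min = ceil(140 min / 35 min) = ceil(4.0)
N_min = 4 stations

4


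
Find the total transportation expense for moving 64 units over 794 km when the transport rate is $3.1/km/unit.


TC = dist * cost * units = 794 * 3.1 * 64 = $157529.60

$157529.60


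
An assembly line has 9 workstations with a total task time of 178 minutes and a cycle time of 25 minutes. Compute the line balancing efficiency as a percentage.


Formula: Efficiency = Sum of Task Times / (N_stations * CT) * 100
Total station capacity = 9 stations * 25 min = 225 min
Efficiency = 178 / 225 * 100 = 79.1%

79.1%


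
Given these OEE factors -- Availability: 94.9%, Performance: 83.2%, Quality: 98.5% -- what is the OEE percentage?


Formula: OEE = Availability * Performance * Quality / 10000
A * P = 94.9% * 83.2% / 100 = 78.96%
OEE = 78.96% * 98.5% / 100 = 77.8%

77.8%


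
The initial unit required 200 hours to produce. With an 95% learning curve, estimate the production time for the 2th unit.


Formula: T_n = T_1 * (learning_rate)^(log2(n)) where learning_rate = rate/100
Doublings = log2(2) = 1
T_n = 200 * 0.95^1
T_n = 200 * 0.95 = 190.0 hours

190.0 hours


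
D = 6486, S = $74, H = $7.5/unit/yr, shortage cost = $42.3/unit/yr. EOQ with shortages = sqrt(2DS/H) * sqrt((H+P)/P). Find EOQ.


Formula: EOQ* = sqrt(2DS/H) * sqrt((H+P)/P)
Base EOQ = sqrt(2*6486*74/7.5) = 357.76 units
Correction = sqrt((7.5+42.3)/42.3) = 1.08504
EOQ* = 357.76 * 1.08504 = 388.2 units

388.2 units


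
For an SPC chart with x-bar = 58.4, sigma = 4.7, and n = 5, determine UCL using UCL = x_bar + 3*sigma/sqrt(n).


UCL = 58.4 + 3 * 4.7 / sqrt(5)

64.71


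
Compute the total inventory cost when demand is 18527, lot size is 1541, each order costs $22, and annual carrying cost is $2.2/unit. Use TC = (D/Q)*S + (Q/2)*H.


TC = 18527/1541 * 22 + 1541/2 * 2.2

$1959.60


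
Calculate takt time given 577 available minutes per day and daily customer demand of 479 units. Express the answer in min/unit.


Formula: Takt Time = Available Production Time / Customer Demand
Takt = 577 min/day / 479 units/day
Takt = 1.2 min/unit

1.2 min/unit


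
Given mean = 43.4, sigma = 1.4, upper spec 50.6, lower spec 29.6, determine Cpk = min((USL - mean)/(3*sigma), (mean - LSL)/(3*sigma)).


Cpu = (50.6 - 43.4) / (3 * 1.4) = 1.71
Cpl = (43.4 - 29.6) / (3 * 1.4) = 3.29
Cpk = min(1.71, 3.29) = 1.71

1.71


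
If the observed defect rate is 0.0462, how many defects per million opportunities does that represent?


DPMO = defect_rate * 1000000 = 0.0462 * 1000000

46200


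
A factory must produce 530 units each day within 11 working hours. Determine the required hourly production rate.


Formula: Production Rate = Daily Demand / Available Hours
Rate = 530 units/day / 11 hours/day
Rate = 48.2 units/hour

48.2 units/hour


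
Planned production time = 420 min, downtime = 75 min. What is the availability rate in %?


Formula: Availability = (Planned Time - Downtime) / Planned Time * 100
Uptime = 420 - 75 = 345 min
Availability = 345 / 420 * 100 = 82.1%

82.1%


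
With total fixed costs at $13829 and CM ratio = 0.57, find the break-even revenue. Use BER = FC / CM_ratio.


Formula: BER = Fixed Costs / Contribution Margin Ratio
BER = $13829 / 0.57
BER = $24261.40 (to the nearest cent)

$24261.40


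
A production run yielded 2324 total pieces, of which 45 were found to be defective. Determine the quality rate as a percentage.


Formula: Quality Rate = Good Pieces / Total Pieces * 100
Good pieces = 2324 - 45 = 2279
QR = 2279 / 2324 * 100 = 98.1%

98.1%


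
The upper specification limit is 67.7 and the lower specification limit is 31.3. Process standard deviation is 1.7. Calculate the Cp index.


Cp = (67.7 - 31.3) / (6 * 1.7)

3.57


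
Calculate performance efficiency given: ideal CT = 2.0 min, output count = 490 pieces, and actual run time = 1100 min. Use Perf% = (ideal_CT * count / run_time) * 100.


Formula: Performance = (Ideal CT * Total Count) / Run Time * 100
Ideal output time = 2.0 * 490 = 980.0 min
Performance = 980.0 / 1100 * 100 = 89.1%

89.1%


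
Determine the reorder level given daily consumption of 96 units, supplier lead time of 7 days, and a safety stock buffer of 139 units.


Formula: ROP = (Daily Demand * Lead Time) + Safety Stock
Demand during lead time = 96 * 7 = 672 units
ROP = 672 + 139 = 811 units

811 units


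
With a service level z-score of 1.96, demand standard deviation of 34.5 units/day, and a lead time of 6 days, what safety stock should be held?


Formula: SS = z * sigma_d * sqrt(LT)
sqrt(LT) = sqrt(6) = 2.4495
SS = 1.96 * 34.5 * 2.4495
SS = 165.6 units

165.6 units


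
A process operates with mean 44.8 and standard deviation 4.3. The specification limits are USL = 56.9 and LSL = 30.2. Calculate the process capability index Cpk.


Cpu = (56.9 - 44.8) / (3 * 4.3) = 0.94
Cpl = (44.8 - 30.2) / (3 * 4.3) = 1.13
Cpk = min(0.94, 1.13) = 0.94

0.94


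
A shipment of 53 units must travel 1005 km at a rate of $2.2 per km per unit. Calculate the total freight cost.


TC = dist * cost * units = 1005 * 2.2 * 53 = $117183.00

$117183.00


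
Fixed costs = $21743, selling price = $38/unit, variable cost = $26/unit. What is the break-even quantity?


Formula: BEQ = Fixed Costs / (Price - Variable Cost)
Contribution margin = $38 - $26 = $12/unit
BEQ = ceil($21743 / $12/unit) = ceil(1811.92) = 1812 units

1812 units


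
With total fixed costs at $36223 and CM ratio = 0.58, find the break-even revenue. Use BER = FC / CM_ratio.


Formula: BER = Fixed Costs / Contribution Margin Ratio
BER = $36223 / 0.58
BER = $62453.45 (to the nearest cent)

$62453.45


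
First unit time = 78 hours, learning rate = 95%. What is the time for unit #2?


Formula: T_n = T_1 * (learning_rate)^(log2(n)) where learning_rate = rate/100
Doublings = log2(2) = 1
T_n = 78 * 0.95^1
T_n = 78 * 0.95 = 74.1 hours

74.1 hours


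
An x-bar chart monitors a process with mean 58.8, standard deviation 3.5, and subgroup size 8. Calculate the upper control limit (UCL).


UCL = 58.8 + 3 * 3.5 / sqrt(8)

62.51


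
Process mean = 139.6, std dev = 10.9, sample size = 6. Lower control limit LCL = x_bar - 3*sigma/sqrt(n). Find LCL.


LCL = 139.6 - 3 * 10.9 / sqrt(6)

126.25


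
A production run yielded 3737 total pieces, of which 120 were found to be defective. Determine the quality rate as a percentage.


Formula: Quality Rate = Good Pieces / Total Pieces * 100
Good pieces = 3737 - 120 = 3617
QR = 3617 / 3737 * 100 = 96.8%

96.8%


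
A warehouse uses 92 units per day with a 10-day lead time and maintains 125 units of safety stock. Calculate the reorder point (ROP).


Formula: ROP = (Daily Demand * Lead Time) + Safety Stock
Demand during lead time = 92 * 10 = 920 units
ROP = 920 + 125 = 1045 units

1045 units


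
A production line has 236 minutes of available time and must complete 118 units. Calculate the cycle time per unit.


Formula: CT = Available Time / Number of Units
CT = 236 min / 118 units
CT = 2.0 min/unit

2.0 min/unit


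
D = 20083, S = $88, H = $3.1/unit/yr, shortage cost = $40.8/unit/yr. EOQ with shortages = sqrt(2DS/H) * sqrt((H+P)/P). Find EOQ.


Formula: EOQ* = sqrt(2DS/H) * sqrt((H+P)/P)
Base EOQ = sqrt(2*20083*88/3.1) = 1067.8 units
Correction = sqrt((3.1+40.8)/40.8) = 1.03729
EOQ* = 1067.8 * 1.03729 = 1107.6 units

1107.6 units


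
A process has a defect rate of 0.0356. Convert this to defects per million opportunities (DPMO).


DPMO = defect_rate * 1000000 = 0.0356 * 1000000

35600


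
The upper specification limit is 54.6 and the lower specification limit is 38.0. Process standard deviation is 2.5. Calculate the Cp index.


Cp = (54.6 - 38.0) / (6 * 2.5)

1.11


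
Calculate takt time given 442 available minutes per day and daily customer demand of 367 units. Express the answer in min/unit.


Formula: Takt Time = Available Production Time / Customer Demand
Takt = 442 min/day / 367 units/day
Takt = 1.2 min/unit

1.2 min/unit


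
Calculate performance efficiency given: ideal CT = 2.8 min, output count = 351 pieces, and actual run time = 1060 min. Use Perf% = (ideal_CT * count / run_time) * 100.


Formula: Performance = (Ideal CT * Total Count) / Run Time * 100
Ideal output time = 2.8 * 351 = 982.8 min
Performance = 982.8 / 1060 * 100 = 92.7%

92.7%


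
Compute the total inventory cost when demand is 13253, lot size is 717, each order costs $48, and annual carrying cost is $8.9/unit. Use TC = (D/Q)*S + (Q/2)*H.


TC = 13253/717 * 48 + 717/2 * 8.9

$4077.88


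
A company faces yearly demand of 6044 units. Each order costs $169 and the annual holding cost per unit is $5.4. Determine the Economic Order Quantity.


Formula: EOQ = sqrt(2 * D * S / H)
Numerator: 2 * 6044 * 169 = 2042872
2DS/H = 2042872 / 5.4 = 378309.6
EOQ = sqrt(378309.6) = 615.1 units

615.1 units


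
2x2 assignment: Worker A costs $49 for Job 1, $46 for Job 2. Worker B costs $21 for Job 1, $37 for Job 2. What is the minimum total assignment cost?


Option 1: A->1 + B->2 = $49 + $37 = $86
Option 2: A->2 + B->1 = $46 + $21 = $67
Min cost = min($86, $67) = $67

$67


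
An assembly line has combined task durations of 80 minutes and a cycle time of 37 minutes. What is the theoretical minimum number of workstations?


Formula: N_min = ceil(Sum of Task Times / Cycle Time)
N_min = ceil(80 min / 37 min) = ceil(2.1622)
N_min = 3 stations

3


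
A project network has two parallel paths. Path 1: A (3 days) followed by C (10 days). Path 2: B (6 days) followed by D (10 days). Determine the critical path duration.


Path 1 = 3 + 10 = 13 days
Path 2 = 6 + 10 = 16 days
Duration = max(13, 16) = 16 days

16 days


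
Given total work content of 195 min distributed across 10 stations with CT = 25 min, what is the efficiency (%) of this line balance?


Formula: Efficiency = Sum of Task Times / (N_stations * CT) * 100
Total station capacity = 10 stations * 25 min = 250 min
Efficiency = 195 / 250 * 100 = 78.0%

78.0%


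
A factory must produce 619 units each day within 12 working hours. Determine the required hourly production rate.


Formula: Production Rate = Daily Demand / Available Hours
Rate = 619 units/day / 12 hours/day
Rate = 51.6 units/hour

51.6 units/hour


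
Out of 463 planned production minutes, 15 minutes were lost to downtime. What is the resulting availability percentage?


Formula: Availability = (Planned Time - Downtime) / Planned Time * 100
Uptime = 463 - 15 = 448 min
Availability = 448 / 463 * 100 = 96.8%

96.8%


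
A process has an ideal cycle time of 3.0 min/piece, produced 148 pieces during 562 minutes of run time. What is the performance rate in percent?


Formula: Performance = (Ideal CT * Total Count) / Run Time * 100
Ideal output time = 3.0 * 148 = 444.0 min
Performance = 444.0 / 562 * 100 = 79.0%

79.0%


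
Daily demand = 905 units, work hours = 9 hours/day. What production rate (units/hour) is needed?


Formula: Production Rate = Daily Demand / Available Hours
Rate = 905 units/day / 9 hours/day
Rate = 100.6 units/hour

100.6 units/hour


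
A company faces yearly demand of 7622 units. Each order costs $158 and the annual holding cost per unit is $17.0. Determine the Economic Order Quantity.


Formula: EOQ = sqrt(2 * D * S / H)
Numerator: 2 * 7622 * 158 = 2408552
2DS/H = 2408552 / 17.0 = 141679.5
EOQ = sqrt(141679.5) = 376.4 units

376.4 units


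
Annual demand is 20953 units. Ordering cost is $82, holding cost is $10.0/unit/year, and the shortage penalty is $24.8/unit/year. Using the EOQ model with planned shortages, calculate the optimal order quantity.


Formula: EOQ* = sqrt(2DS/H) * sqrt((H+P)/P)
Base EOQ = sqrt(2*20953*82/10.0) = 586.2 units
Correction = sqrt((10.0+24.8)/24.8) = 1.18458
EOQ* = 586.2 * 1.18458 = 694.4 units

694.4 units


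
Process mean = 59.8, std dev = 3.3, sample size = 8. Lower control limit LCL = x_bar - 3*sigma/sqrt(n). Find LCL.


LCL = 59.8 - 3 * 3.3 / sqrt(8)

56.3


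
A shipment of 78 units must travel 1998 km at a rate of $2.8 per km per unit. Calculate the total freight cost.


TC = dist * cost * units = 1998 * 2.8 * 78 = $436363.20

$436363.20


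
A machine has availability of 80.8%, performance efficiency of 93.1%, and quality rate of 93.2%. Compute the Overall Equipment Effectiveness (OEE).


Formula: OEE = Availability * Performance * Quality / 10000
A * P = 80.8% * 93.1% / 100 = 75.22%
OEE = 75.22% * 93.2% / 100 = 70.1%

70.1%


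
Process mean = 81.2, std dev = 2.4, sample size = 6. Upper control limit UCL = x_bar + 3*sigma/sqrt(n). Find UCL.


UCL = 81.2 + 3 * 2.4 / sqrt(6)

84.14


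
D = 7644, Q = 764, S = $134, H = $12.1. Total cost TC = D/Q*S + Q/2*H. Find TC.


TC = 7644/764 * 134 + 764/2 * 12.1

$5962.90


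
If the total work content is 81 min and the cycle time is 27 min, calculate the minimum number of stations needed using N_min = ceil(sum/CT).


Formula: N_min = ceil(Sum of Task Times / Cycle Time)
N_min = ceil(81 min / 27 min) = ceil(3.0)
N_min = 3 stations

3


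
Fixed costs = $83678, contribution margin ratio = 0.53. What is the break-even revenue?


Formula: BER = Fixed Costs / Contribution Margin Ratio
BER = $83678 / 0.53
BER = $157883.02 (to the nearest cent)

$157883.02


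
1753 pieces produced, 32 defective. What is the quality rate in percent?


Formula: Quality Rate = Good Pieces / Total Pieces * 100
Good pieces = 1753 - 32 = 1721
QR = 1721 / 1753 * 100 = 98.2%

98.2%


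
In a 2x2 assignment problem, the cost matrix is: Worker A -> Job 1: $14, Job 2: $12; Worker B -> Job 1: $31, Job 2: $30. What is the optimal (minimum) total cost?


Option 1: A->1 + B->2 = $14 + $30 = $44
Option 2: A->2 + B->1 = $12 + $31 = $43
Min cost = min($44, $43) = $43

$43


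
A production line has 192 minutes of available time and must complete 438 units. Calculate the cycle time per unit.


Formula: CT = Available Time / Number of Units
CT = 192 min / 438 units
CT = 0.44 min/unit

0.44 min/unit


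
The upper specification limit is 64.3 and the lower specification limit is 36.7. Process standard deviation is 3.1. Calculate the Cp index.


Cp = (64.3 - 36.7) / (6 * 3.1)

1.48


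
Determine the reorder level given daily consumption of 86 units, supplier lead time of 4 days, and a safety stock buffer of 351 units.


Formula: ROP = (Daily Demand * Lead Time) + Safety Stock
Demand during lead time = 86 * 4 = 344 units
ROP = 344 + 351 = 695 units

695 units


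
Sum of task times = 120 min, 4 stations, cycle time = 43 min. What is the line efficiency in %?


Formula: Efficiency = Sum of Task Times / (N_stations * CT) * 100
Total station capacity = 4 stations * 43 min = 172 min
Efficiency = 120 / 172 * 100 = 69.8%

69.8%


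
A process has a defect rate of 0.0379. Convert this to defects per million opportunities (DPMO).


DPMO = defect_rate * 1000000 = 0.0379 * 1000000

37900


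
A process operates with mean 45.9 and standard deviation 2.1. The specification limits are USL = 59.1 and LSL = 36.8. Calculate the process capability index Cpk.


Cpu = (59.1 - 45.9) / (3 * 2.1) = 2.1
Cpl = (45.9 - 36.8) / (3 * 2.1) = 1.44
Cpk = min(2.1, 1.44) = 1.44

1.44


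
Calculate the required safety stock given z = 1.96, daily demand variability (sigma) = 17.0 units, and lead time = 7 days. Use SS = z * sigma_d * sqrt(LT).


Formula: SS = z * sigma_d * sqrt(LT)
sqrt(LT) = sqrt(7) = 2.6458
SS = 1.96 * 17.0 * 2.6458
SS = 88.2 units

88.2 units


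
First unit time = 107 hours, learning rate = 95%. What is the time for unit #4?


Formula: T_n = T_1 * (learning_rate)^(log2(n)) where learning_rate = rate/100
Doublings = log2(4) = 2
T_n = 107 * 0.95^2
T_n = 107 * 0.9025 = 96.6 hours

96.6 hours


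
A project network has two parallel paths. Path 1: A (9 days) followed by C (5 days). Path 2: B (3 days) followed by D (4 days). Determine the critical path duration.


Path 1 = 9 + 5 = 14 days
Path 2 = 3 + 4 = 7 days
Duration = max(14, 7) = 14 days

14 days


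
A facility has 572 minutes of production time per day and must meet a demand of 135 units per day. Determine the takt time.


Formula: Takt Time = Available Production Time / Customer Demand
Takt = 572 min/day / 135 units/day
Takt = 4.24 min/unit

4.24 min/unit


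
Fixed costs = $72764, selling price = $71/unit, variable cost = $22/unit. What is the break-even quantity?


Formula: BEQ = Fixed Costs / (Price - Variable Cost)
Contribution margin = $71 - $22 = $49/unit
BEQ = ceil($72764 / $49/unit) = ceil(1484.98) = 1485 units

1485 units


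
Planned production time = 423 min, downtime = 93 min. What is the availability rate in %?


Formula: Availability = (Planned Time - Downtime) / Planned Time * 100
Uptime = 423 - 93 = 330 min
Availability = 330 / 423 * 100 = 78.0%

78.0%


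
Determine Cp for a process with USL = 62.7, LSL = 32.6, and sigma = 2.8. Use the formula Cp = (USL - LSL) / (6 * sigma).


Cp = (62.7 - 32.6) / (6 * 2.8)

1.79


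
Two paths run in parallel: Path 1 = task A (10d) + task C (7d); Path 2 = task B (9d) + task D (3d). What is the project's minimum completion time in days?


Path 1 = 10 + 7 = 17 days
Path 2 = 9 + 3 = 12 days
Duration = max(17, 12) = 17 days

17 days


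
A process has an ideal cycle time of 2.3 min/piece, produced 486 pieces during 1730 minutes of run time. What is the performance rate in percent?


Formula: Performance = (Ideal CT * Total Count) / Run Time * 100
Ideal output time = 2.3 * 486 = 1117.8 min
Performance = 1117.8 / 1730 * 100 = 64.6%

64.6%


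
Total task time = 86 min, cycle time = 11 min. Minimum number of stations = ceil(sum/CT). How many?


Formula: N_min = ceil(Sum of Task Times / Cycle Time)
N_min = ceil(86 min / 11 min) = ceil(7.8182)
N_min = 8 stations

8


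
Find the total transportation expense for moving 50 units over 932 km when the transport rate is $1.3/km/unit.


TC = dist * cost * units = 932 * 1.3 * 50 = $60580.00

$60580.00


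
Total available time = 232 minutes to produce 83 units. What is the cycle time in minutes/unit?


Formula: CT = Available Time / Number of Units
CT = 232 min / 83 units
CT = 2.8 min/unit

2.8 min/unit


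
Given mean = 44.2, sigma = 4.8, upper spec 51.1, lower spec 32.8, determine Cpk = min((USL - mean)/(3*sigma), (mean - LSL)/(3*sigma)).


Cpu = (51.1 - 44.2) / (3 * 4.8) = 0.48
Cpl = (44.2 - 32.8) / (3 * 4.8) = 0.79
Cpk = min(0.48, 0.79) = 0.48

0.48


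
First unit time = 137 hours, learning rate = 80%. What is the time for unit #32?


Formula: T_n = T_1 * (learning_rate)^(log2(n)) where learning_rate = rate/100
Doublings = log2(32) = 5
T_n = 137 * 0.8^5
T_n = 137 * 0.3277 = 44.9 hours

44.9 hours


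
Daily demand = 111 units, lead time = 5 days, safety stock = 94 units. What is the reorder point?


Formula: ROP = (Daily Demand * Lead Time) + Safety Stock
Demand during lead time = 111 * 5 = 555 units
ROP = 555 + 94 = 649 units

649 units


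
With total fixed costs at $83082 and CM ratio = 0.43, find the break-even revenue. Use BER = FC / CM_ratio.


Formula: BER = Fixed Costs / Contribution Margin Ratio
BER = $83082 / 0.43
BER = $193213.95 (to the nearest cent)

$193213.95


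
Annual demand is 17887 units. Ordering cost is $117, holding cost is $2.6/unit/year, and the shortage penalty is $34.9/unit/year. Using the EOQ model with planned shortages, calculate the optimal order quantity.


Formula: EOQ* = sqrt(2DS/H) * sqrt((H+P)/P)
Base EOQ = sqrt(2*17887*117/2.6) = 1268.79 units
Correction = sqrt((2.6+34.9)/34.9) = 1.03658
EOQ* = 1268.79 * 1.03658 = 1315.2 units

1315.2 units


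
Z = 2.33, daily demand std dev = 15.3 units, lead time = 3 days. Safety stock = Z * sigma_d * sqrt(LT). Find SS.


Formula: SS = z * sigma_d * sqrt(LT)
sqrt(LT) = sqrt(3) = 1.7321
SS = 2.33 * 15.3 * 1.7321
SS = 61.7 units

61.7 units


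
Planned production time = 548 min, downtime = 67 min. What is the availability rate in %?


Formula: Availability = (Planned Time - Downtime) / Planned Time * 100
Uptime = 548 - 67 = 481 min
Availability = 481 / 548 * 100 = 87.8%

87.8%


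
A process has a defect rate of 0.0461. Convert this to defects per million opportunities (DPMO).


DPMO = defect_rate * 1000000 = 0.0461 * 1000000

46100


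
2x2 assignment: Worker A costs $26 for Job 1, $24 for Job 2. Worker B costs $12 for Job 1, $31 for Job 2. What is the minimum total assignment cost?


Option 1: A->1 + B->2 = $26 + $31 = $57
Option 2: A->2 + B->1 = $24 + $12 = $36
Min cost = min($57, $36) = $36

$36


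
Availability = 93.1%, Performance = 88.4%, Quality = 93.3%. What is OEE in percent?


Formula: OEE = Availability * Performance * Quality / 10000
A * P = 93.1% * 88.4% / 100 = 82.3%
OEE = 82.3% * 93.3% / 100 = 76.8%

76.8%
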